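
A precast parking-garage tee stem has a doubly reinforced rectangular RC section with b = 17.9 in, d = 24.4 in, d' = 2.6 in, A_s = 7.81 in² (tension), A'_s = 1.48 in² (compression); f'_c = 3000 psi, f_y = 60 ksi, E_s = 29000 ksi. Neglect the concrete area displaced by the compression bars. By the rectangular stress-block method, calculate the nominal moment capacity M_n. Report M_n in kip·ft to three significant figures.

Assume both steels yield.
a = (A_s − A'_s) f_y/(0.85 f'_c b) = (7.81 − 1.48) × 60/(0.85 × 3 × 17.9) = 8.321 in.
c = a/β₁ = 8.321/0.85 = 9.789 in; ε'_s = 0.003(c − d')/c = 0.0022 ≥ ε_y = 0.0021, so the compression steel yields.
M_n = (A_s − A'_s) f_y (d − a/2) + A'_s f_y (d − d') = 379.8 × (24.4 − 4.1605) + 88.8 × (24.4 − 2.6) = 7687.0 + 1935.8 = 9622.8 kip·in = 9622.8/12 = 801.90 kip·ft.

M_n ≈ 802 kip·ft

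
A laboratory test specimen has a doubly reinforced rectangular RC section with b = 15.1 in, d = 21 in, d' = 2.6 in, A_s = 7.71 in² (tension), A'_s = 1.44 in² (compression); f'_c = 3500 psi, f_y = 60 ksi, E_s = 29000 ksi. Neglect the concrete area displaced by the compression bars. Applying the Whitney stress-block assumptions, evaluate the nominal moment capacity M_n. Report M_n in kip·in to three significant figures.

Assume both steels yield.
a = (A_s − A'_s) f_y/(0.85 f'_c b) = (7.71 − 1.44) × 60/(0.85 × 3.5 × 15.1) = 8.374 in.
c = a/β₁ = 8.374/0.85 = 9.852 in; ε'_s = 0.003(c − d')/c = 0.0022 ≥ ε_y = 0.0021, so the compression steel yields.
M_n = (A_s − A'_s) f_y (d − a/2) + A'_s f_y (d − d') = 376.2 × (21 − 4.187) + 86.4 × (21 − 2.6) = 6325.1 + 1589.8 = 7914.9 kip·in.

M_n ≈ 7910 kip·in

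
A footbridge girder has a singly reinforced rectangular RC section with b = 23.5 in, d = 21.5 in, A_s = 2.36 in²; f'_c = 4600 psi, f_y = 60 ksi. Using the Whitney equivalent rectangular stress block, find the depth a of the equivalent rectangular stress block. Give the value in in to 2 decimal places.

a ≈ 1.54 in

T = A_s f_y = 2.36 × 60 = 141.6 kips.
a = T/(0.85 f'_c b) = 141.6/(0.85 × 4.6 × 23.5) = 1.54 in.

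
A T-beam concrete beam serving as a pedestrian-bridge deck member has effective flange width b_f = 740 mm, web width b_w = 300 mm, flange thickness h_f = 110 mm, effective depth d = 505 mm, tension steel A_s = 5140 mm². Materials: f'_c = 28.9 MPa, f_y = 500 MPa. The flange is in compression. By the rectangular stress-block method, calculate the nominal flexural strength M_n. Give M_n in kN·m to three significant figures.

Tension: T = A_s f_y = 5140 × 500 = 2570000 N.
Try a within the flange: a = T/(0.85 f'_c b_f) = 2570000/(0.85 × 28.9 × 740) = 141.38 mm.
a = 141.38 > h_f = 110 mm: the block extends into the web. Split into flange-overhang and web parts.
C_f = 0.85 f'_c (b_f − b_w) h_f = 0.85 × 28.9 × (740 − 300) × 110 = 1188946 N.
Remaining web compression depth: a_w = (T − C_f)/(0.85 f'_c b_w) = (2570000 − 1188946)/(0.85 × 28.9 × 300) = 187.40 mm.
M_n = C_f(d − h_f/2) + (T − C_f)(d − a_w/2) = 1188946 × (505 − 55) + 1381054 × (505 − 93.7) = 535.03 + 568.03 = 1103.06 × 10⁶ N·mm.
M_n = 1103.06 kN·m.

M_n ≈ 1100 kN·m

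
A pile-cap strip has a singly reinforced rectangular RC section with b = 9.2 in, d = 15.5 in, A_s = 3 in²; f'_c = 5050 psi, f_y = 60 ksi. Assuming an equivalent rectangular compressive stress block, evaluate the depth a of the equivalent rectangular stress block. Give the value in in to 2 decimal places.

T = A_s f_y = 3 × 60 = 180 kips.
a = T/(0.85 f'_c b) = 180/(0.85 × 5.05 × 9.2) = 4.56 in.

a ≈ 4.56 in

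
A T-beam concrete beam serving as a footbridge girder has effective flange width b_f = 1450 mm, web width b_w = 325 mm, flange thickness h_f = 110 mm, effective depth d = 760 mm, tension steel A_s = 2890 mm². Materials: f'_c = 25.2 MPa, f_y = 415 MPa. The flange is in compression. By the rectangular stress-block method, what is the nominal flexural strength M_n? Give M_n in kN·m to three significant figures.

M_n ≈ 888 kN·m

Tension: T = A_s f_y = 2890 × 415 = 1199350 N.
Try a within the flange: a = T/(0.85 f'_c b_f) = 1199350/(0.85 × 25.2 × 1450) = 38.62 mm.
Since a = 38.62 ≤ h_f = 110 mm, the stress block lies entirely in the flange; analyse as a rectangular beam of width b_f.
M_n = T(d − a/2) = 1199350 × (760 − 19.31) = 888.35 × 10⁶ N·mm.
M_n = 888.35 kN·m.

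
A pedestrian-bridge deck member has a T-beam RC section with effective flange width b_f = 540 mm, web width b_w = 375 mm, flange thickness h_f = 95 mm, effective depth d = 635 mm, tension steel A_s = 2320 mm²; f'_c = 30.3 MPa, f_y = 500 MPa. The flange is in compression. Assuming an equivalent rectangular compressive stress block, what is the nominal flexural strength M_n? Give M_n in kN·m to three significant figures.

Tension: T = A_s f_y = 2320 × 500 = 1160000 N.
Try a within the flange: a = T/(0.85 f'_c b_f) = 1160000/(0.85 × 30.3 × 540) = 83.41 mm.
Since a = 83.41 ≤ h_f = 95 mm, the stress block lies entirely in the flange; analyse as a rectangular beam of width b_f.
M_n = T(d − a/2) = 1160000 × (635 − 41.705) = 688.22 × 10⁶ N·mm.
M_n = 688.22 kN·m.

M_n ≈ 688 kN·m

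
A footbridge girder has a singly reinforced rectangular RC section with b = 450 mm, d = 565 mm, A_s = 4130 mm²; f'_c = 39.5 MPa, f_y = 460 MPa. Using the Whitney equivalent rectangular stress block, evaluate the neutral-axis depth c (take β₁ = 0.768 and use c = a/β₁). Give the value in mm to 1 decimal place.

c ≈ 163.7 mm

T = A_s f_y = 4130 × 460 = 1899800 N = 1899.8 kN.
Setting C = 0.85 f'_c a b equal to T: a = 1899800/(0.85 × 39.5 × 450) = 125.742 mm.
With β₁ = 0.768, c = a/β₁ = 125.742/0.768 = 163.7 mm.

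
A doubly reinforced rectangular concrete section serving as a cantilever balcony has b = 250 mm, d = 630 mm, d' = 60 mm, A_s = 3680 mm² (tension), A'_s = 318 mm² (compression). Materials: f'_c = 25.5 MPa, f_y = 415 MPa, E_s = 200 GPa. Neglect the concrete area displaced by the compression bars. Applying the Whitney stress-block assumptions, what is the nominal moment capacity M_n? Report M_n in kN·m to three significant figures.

M_n ≈ 775 kN·m

Assume both tension and compression steel yield.
Net tension couple steel: A_s − A'_s = 3362 mm².
a = (A_s − A'_s) f_y / (0.85 f'_c b) = 1395230/(0.85 × 25.5 × 250) = 257.48 mm.
c = a/β₁ = 257.48/0.85 = 302.92 mm; ε'_s = 0.003(c − d')/c = 0.0024 ≥ f_y/E_s = 0.0021, so compression steel does yield.
M_n = (A_s − A'_s) f_y (d − a/2) + A'_s f_y (d − d') = [1395230 × (630 − 128.74) + 131970 × (630 − 60)] × 10⁻⁶ = 699.37 + 75.22 = 774.59 kN·m.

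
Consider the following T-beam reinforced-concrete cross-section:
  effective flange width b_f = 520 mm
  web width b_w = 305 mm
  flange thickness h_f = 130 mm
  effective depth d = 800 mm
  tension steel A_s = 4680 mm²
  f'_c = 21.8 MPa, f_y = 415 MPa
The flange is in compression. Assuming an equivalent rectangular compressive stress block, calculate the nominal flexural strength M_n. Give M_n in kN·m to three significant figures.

Tension: T = A_s f_y = 4680 × 415 = 1942200 N.
Try a within the flange: a = T/(0.85 f'_c b_f) = 1942200/(0.85 × 21.8 × 520) = 201.57 mm.
a = 201.57 > h_f = 130 mm: the block extends into the web. Split into flange-overhang and web parts.
C_f = 0.85 f'_c (b_f − b_w) h_f = 0.85 × 21.8 × (520 − 305) × 130 = 517914 N.
Remaining web compression depth: a_w = (T − C_f)/(0.85 f'_c b_w) = (1942200 − 517914)/(0.85 × 21.8 × 305) = 252.01 mm.
M_n = C_f(d − h_f/2) + (T − C_f)(d − a_w/2) = 517914 × (800 − 65) + 1424286 × (800 − 126.005) = 380.67 + 959.96 = 1340.63 × 10⁶ N·mm.
M_n = 1340.63 kN·m.

M_n ≈ 1340 kN·m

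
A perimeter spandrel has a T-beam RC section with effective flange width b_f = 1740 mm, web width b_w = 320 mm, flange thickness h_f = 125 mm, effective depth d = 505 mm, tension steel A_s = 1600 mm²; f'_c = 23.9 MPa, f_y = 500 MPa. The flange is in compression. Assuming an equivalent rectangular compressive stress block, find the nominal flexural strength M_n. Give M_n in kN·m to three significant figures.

M_n ≈ 395 kN·m

Tension: T = A_s f_y = 1600 × 500 = 800000 N.
Try a within the flange: a = T/(0.85 f'_c b_f) = 800000/(0.85 × 23.9 × 1740) = 22.63 mm.
Since a = 22.63 ≤ h_f = 125 mm, the stress block lies entirely in the flange; analyse as a rectangular beam of width b_f.
M_n = T(d − a/2) = 800000 × (505 − 11.315) = 394.95 × 10⁶ N·mm.
M_n = 394.95 kN·m.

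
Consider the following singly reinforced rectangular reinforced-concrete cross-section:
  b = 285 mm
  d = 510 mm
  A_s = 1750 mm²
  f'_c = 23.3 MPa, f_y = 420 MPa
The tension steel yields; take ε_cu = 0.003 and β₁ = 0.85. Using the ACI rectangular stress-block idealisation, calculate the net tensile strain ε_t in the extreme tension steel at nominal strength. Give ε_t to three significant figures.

ε_t ≈ 0.00699

a = A_s f_y/(0.85 f'_c b) = 130.22 mm.
β₁ = 0.85, so c = a/β₁ = 130.22/0.85 = 153.20 mm.
From the linear strain diagram with ε_cu = 0.003: ε_t = 0.003 (d − c)/c = 0.003 × (510 − 153.20)/153.20 = 0.00699.
Since ε_t ≥ 0.005, the section is tension-controlled.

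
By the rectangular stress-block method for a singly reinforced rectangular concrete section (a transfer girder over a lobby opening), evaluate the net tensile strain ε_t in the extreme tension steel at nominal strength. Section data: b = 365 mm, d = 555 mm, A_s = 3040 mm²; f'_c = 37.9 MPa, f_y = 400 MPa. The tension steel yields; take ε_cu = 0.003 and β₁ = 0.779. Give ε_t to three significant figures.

ε_t ≈ 0.00954

a = A_s f_y/(0.85 f'_c b) = 103.41 mm.
β₁ = 0.779, so c = a/β₁ = 103.41/0.779 = 132.75 mm.
From the linear strain diagram with ε_cu = 0.003: ε_t = 0.003 (d − c)/c = 0.003 × (555 − 132.75)/132.75 = 0.00954.
Since ε_t ≥ 0.005, the section is tension-controlled.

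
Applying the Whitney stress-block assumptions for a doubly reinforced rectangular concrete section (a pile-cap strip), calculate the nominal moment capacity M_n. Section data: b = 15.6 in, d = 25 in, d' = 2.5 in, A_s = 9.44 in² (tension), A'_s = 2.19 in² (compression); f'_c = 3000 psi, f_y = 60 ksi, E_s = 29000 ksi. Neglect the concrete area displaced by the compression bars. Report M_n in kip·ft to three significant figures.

M_n ≈ 954 kip·ft

Assume both steels yield.
a = (A_s − A'_s) f_y/(0.85 f'_c b) = (9.44 − 2.19) × 60/(0.85 × 3 × 15.6) = 10.935 in.
c = a/β₁ = 10.935/0.85 = 12.865 in; ε'_s = 0.003(c − d')/c = 0.0024 ≥ ε_y = 0.0021, so the compression steel yields.
M_n = (A_s − A'_s) f_y (d − a/2) + A'_s f_y (d − d') = 435 × (25 − 5.4675) + 131.4 × (25 − 2.5) = 8496.6 + 2956.5 = 11453.1 kip·in = 11453.1/12 = 954.43 kip·ft.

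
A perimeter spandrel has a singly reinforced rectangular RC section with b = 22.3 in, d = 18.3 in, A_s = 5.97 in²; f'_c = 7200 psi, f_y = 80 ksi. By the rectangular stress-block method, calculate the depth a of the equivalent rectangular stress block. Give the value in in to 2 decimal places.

T = A_s f_y = 5.97 × 80 = 477.6 kips.
a = T/(0.85 f'_c b) = 477.6/(0.85 × 7.2 × 22.3) = 3.50 in.

a ≈ 3.50 in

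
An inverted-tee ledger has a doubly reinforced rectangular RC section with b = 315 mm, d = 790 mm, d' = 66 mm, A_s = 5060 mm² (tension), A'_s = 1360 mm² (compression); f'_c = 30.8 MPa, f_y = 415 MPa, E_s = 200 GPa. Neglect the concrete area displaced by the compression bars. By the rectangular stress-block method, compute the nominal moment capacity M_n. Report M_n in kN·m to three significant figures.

M_n ≈ 1480 kN·m

Assume both tension and compression steel yield.
Net tension couple steel: A_s − A'_s = 3700 mm².
a = (A_s − A'_s) f_y / (0.85 f'_c b) = 1535500/(0.85 × 30.8 × 315) = 186.20 mm.
c = a/β₁ = 186.20/0.83 = 224.34 mm; ε'_s = 0.003(c − d')/c = 0.0021 ≥ f_y/E_s = 0.0021, so compression steel does yield.
M_n = (A_s − A'_s) f_y (d − a/2) + A'_s f_y (d − d') = [1535500 × (790 − 93.1) + 564400 × (790 − 66)] × 10⁻⁶ = 1070.09 + 408.63 = 1478.72 kN·m.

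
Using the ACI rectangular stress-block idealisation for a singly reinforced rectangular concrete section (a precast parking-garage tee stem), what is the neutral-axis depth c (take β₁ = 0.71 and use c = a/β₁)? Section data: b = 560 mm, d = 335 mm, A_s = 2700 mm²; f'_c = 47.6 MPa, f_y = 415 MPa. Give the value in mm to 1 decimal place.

T = A_s f_y = 2700 × 415 = 1120500 N = 1120.5 kN.
Setting C = 0.85 f'_c a b equal to T: a = 1120500/(0.85 × 47.6 × 560) = 49.454 mm.
With β₁ = 0.71, c = a/β₁ = 49.454/0.71 = 69.7 mm.

c ≈ 69.7 mm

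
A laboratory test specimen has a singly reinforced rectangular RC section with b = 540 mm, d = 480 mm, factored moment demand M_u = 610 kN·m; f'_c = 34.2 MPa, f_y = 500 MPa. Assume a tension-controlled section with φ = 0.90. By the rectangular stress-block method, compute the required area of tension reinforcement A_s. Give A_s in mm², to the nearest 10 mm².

A_s ≈ 3150 mm²

M_n = M_u/φ = 610/0.90 = 677.778 kN·m.
With M_n = 0.85 f'_c a b (d − a/2), solve the quadratic for a:
a = d − √(d² − 2M_n/(0.85 f'_c b)) = 480 − √(480² − 2 × 677.778×10⁶/(0.85 × 34.2 × 540)) = 100.47 mm.
A_s = 0.85 f'_c a b / f_y = 0.85 × 34.2 × 100.47 × 540 / 500 = 3154.3 mm².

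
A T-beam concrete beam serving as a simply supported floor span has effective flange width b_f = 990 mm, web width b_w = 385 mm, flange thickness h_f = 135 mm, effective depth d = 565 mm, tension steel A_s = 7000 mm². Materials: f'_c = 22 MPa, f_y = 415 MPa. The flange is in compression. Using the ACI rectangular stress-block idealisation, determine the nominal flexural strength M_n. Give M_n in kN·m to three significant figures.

Tension: T = A_s f_y = 7000 × 415 = 2905000 N.
Try a within the flange: a = T/(0.85 f'_c b_f) = 2905000/(0.85 × 22 × 990) = 156.92 mm.
a = 156.92 > h_f = 135 mm: the block extends into the web. Split into flange-overhang and web parts.
C_f = 0.85 f'_c (b_f − b_w) h_f = 0.85 × 22 × (990 − 385) × 135 = 1527323 N.
Remaining web compression depth: a_w = (T − C_f)/(0.85 f'_c b_w) = (2905000 − 1527323)/(0.85 × 22 × 385) = 191.36 mm.
M_n = C_f(d − h_f/2) + (T − C_f)(d − a_w/2) = 1527323 × (565 − 67.5) + 1377677 × (565 − 95.68) = 759.84 + 646.57 = 1406.41 × 10⁶ N·mm.
M_n = 1406.41 kN·m.

M_n ≈ 1410 kN·m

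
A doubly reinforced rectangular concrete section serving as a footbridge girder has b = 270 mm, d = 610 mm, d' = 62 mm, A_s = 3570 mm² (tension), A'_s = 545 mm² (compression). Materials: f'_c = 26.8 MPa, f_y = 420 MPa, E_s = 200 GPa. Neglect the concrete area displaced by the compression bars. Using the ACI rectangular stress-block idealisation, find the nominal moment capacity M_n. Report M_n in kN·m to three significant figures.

Assume both tension and compression steel yield.
Net tension couple steel: A_s − A'_s = 3025 mm².
a = (A_s − A'_s) f_y / (0.85 f'_c b) = 1270500/(0.85 × 26.8 × 270) = 206.57 mm.
c = a/β₁ = 206.57/0.85 = 243.02 mm; ε'_s = 0.003(c − d')/c = 0.0022 ≥ f_y/E_s = 0.0021, so compression steel does yield.
M_n = (A_s − A'_s) f_y (d − a/2) + A'_s f_y (d − d') = [1270500 × (610 − 103.285) + 228900 × (610 − 62)] × 10⁻⁶ = 643.78 + 125.44 = 769.22 kN·m.

M_n ≈ 769 kN·m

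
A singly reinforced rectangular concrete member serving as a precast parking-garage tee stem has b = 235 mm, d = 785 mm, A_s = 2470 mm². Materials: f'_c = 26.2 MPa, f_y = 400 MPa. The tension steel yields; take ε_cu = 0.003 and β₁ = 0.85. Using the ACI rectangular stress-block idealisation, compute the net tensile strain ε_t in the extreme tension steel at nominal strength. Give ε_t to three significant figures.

ε_t ≈ 0.00760

a = A_s f_y/(0.85 f'_c b) = 188.79 mm.
β₁ = 0.85, so c = a/β₁ = 188.79/0.85 = 222.11 mm.
From the linear strain diagram with ε_cu = 0.003: ε_t = 0.003 (d − c)/c = 0.003 × (785 − 222.11)/222.11 = 0.00760.
Since ε_t ≥ 0.005, the section is tension-controlled.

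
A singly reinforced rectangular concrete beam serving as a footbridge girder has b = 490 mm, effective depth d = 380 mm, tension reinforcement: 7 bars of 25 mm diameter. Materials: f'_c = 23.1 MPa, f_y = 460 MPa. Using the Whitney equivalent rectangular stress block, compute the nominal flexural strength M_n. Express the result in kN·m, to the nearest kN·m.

A_s = 7 × 491 = 3437 mm².
T = A_s f_y = 3437 × 460 = 1581020 N = 1581.02 kN.
From C = T: a = T/(0.85 f'_c b) = 1581020/(0.85 × 23.1 × 490) = 164.33 mm.
M_n = T(d − a/2) = 1581.02 kN × (380 − 82.165) mm = 470.88 kN·m.

M_n ≈ 471 kN·m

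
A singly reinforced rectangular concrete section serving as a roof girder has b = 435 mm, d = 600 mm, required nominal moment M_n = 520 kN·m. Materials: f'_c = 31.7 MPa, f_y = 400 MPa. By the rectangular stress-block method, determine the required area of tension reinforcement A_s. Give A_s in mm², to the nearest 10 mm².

With M_n = 0.85 f'_c a b (d − a/2), solve the quadratic for a:
a = d − √(d² − 2M_n/(0.85 f'_c b)) = 600 − √(600² − 2 × 520×10⁶/(0.85 × 31.7 × 435)) = 79.16 mm.
A_s = 0.85 f'_c a b / f_y = 0.85 × 31.7 × 79.16 × 435 / 400 = 2319.6 mm².

A_s ≈ 2320 mm²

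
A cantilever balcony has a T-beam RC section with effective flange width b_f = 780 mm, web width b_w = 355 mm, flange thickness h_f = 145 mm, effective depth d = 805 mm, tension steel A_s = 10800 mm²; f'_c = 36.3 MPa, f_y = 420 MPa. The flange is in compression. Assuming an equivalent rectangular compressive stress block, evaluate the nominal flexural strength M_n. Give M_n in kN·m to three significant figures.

M_n ≈ 3200 kN·m

Tension: T = A_s f_y = 10800 × 420 = 4536000 N.
Try a within the flange: a = T/(0.85 f'_c b_f) = 4536000/(0.85 × 36.3 × 780) = 188.47 mm.
a = 188.47 > h_f = 145 mm: the block extends into the web. Split into flange-overhang and web parts.
C_f = 0.85 f'_c (b_f − b_w) h_f = 0.85 × 36.3 × (780 − 355) × 145 = 1901439 N.
Remaining web compression depth: a_w = (T − C_f)/(0.85 f'_c b_w) = (4536000 − 1901439)/(0.85 × 36.3 × 355) = 240.52 mm.
M_n = C_f(d − h_f/2) + (T − C_f)(d − a_w/2) = 1901439 × (805 − 72.5) + 2634561 × (805 − 120.26) = 1392.80 + 1803.99 = 3196.79 × 10⁶ N·mm.
M_n = 3196.79 kN·m.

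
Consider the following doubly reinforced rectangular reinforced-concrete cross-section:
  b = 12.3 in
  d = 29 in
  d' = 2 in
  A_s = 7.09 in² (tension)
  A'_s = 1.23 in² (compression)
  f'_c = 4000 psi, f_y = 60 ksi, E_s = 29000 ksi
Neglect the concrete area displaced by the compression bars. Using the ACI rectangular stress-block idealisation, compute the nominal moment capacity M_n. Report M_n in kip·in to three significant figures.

M_n ≈ 10700 kip·in

Assume both steels yield.
a = (A_s − A'_s) f_y/(0.85 f'_c b) = (7.09 − 1.23) × 60/(0.85 × 4 × 12.3) = 8.407 in.
c = a/β₁ = 8.407/0.85 = 9.891 in; ε'_s = 0.003(c − d')/c = 0.0024 ≥ ε_y = 0.0021, so the compression steel yields.
M_n = (A_s − A'_s) f_y (d − a/2) + A'_s f_y (d − d') = 351.6 × (29 − 4.2035) + 73.8 × (29 − 2) = 8718.4 + 1992.6 = 10711.0 kip·in.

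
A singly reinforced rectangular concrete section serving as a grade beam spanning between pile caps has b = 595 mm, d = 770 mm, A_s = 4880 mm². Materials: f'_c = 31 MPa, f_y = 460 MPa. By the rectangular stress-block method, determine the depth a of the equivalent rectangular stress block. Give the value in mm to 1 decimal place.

a ≈ 143.2 mm

T = A_s f_y = 4880 × 460 = 2244800 N = 2244.8 kN.
Setting C = 0.85 f'_c a b equal to T: a = 2244800/(0.85 × 31 × 595) = 143.2 mm.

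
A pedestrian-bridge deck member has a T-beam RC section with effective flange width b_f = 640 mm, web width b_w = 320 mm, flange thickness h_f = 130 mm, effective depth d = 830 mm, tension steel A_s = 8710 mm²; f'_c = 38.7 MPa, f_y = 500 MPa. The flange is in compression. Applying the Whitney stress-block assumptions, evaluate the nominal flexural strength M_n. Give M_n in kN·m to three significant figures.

M_n ≈ 3100 kN·m

Tension: T = A_s f_y = 8710 × 500 = 4355000 N.
Try a within the flange: a = T/(0.85 f'_c b_f) = 4355000/(0.85 × 38.7 × 640) = 206.86 mm.
a = 206.86 > h_f = 130 mm: the block extends into the web. Split into flange-overhang and web parts.
C_f = 0.85 f'_c (b_f − b_w) h_f = 0.85 × 38.7 × (640 − 320) × 130 = 1368432 N.
Remaining web compression depth: a_w = (T − C_f)/(0.85 f'_c b_w) = (4355000 − 1368432)/(0.85 × 38.7 × 320) = 283.72 mm.
M_n = C_f(d − h_f/2) + (T − C_f)(d − a_w/2) = 1368432 × (830 − 65) + 2986568 × (830 − 141.86) = 1046.85 + 2055.18 = 3102.03 × 10⁶ N·mm.
M_n = 3102.03 kN·m.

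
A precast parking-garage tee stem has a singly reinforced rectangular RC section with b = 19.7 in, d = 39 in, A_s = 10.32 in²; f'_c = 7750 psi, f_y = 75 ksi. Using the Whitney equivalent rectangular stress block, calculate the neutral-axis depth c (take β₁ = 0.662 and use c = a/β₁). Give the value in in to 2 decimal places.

T = A_s f_y = 10.32 × 75 = 774 kips.
a = T/(0.85 f'_c b) = 774/(0.85 × 7.75 × 19.7) = 5.9642 in.
With β₁ = 0.662, c = a/β₁ = 5.9642/0.662 = 9.01 in.

c ≈ 9.01 in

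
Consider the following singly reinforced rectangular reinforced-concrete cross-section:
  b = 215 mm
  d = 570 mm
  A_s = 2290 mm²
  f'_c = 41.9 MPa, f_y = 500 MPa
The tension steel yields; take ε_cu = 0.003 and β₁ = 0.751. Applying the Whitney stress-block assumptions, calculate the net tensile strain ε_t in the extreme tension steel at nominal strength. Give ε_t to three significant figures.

a = A_s f_y/(0.85 f'_c b) = 149.53 mm.
β₁ = 0.751, so c = a/β₁ = 149.53/0.751 = 199.11 mm.
From the linear strain diagram with ε_cu = 0.003: ε_t = 0.003 (d − c)/c = 0.003 × (570 − 199.11)/199.11 = 0.00559.
Since ε_t ≥ 0.005, the section is tension-controlled.

ε_t ≈ 0.00559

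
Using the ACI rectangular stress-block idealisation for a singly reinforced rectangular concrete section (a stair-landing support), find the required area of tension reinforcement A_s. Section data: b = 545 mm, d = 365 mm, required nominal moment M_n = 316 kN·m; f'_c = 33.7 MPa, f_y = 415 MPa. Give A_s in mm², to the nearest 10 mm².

A_s ≈ 2270 mm²

With M_n = 0.85 f'_c a b (d − a/2), solve the quadratic for a:
a = d − √(d² − 2M_n/(0.85 f'_c b)) = 365 − √(365² − 2 × 316×10⁶/(0.85 × 33.7 × 545)) = 60.46 mm.
A_s = 0.85 f'_c a b / f_y = 0.85 × 33.7 × 60.46 × 545 / 415 = 2274.4 mm².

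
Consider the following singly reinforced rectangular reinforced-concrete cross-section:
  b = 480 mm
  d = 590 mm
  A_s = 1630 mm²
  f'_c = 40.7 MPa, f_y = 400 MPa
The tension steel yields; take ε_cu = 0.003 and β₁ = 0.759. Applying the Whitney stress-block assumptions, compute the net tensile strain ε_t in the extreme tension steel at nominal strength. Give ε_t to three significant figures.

a = A_s f_y/(0.85 f'_c b) = 39.26 mm.
β₁ = 0.759, so c = a/β₁ = 39.26/0.759 = 51.73 mm.
From the linear strain diagram with ε_cu = 0.003: ε_t = 0.003 (d − c)/c = 0.003 × (590 − 51.73)/51.73 = 0.0312.
Since ε_t ≥ 0.005, the section is tension-controlled.

ε_t ≈ 0.0312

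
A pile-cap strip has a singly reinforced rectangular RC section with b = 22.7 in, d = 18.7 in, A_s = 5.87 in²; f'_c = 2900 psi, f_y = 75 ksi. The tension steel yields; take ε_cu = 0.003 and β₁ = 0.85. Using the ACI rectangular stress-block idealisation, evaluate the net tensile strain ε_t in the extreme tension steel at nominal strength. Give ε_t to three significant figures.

a = A_s f_y/(0.85 f'_c b) = 7.868 in.
β₁ = 0.85, so c = a/β₁ = 7.868/0.85 = 9.256 in.
From the linear strain diagram with ε_cu = 0.003: ε_t = 0.003 (d − c)/c = 0.003 × (18.7 − 9.256)/9.256 = 0.00306.
ε_t < 0.004 — the section is over-reinforced for flexure under ACI limits.

ε_t ≈ 0.00306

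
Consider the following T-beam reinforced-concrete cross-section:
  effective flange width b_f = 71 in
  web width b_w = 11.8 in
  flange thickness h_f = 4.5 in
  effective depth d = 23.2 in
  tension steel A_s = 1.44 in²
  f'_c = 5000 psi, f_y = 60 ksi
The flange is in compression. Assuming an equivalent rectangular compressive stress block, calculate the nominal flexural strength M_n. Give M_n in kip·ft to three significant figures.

Tension: T = A_s f_y = 1.44 × 60 = 86.4 kips.
Try a within the flange: a = T/(0.85 f'_c b_f) = 86.4/(0.85 × 5 × 71) = 0.286 in.
Since a = 0.286 ≤ h_f = 4.5 in, the stress block lies entirely in the flange; analyse as a rectangular beam of width b_f.
M_n = T(d − a/2) = 86.4 × (23.2 − 0.143) = 1992.1 kip·in.
M_n = 1992.1/12 = 166.01 kip·ft.

M_n ≈ 166 kip·ft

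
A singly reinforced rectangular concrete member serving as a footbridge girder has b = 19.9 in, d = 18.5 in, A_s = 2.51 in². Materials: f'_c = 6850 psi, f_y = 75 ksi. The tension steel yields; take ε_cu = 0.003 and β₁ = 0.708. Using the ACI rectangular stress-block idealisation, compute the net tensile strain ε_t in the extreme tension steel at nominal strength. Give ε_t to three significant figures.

ε_t ≈ 0.0212

a = A_s f_y/(0.85 f'_c b) = 1.625 in.
β₁ = 0.708, so c = a/β₁ = 1.625/0.708 = 2.295 in.
From the linear strain diagram with ε_cu = 0.003: ε_t = 0.003 (d − c)/c = 0.003 × (18.5 − 2.295)/2.295 = 0.0212.
Since ε_t ≥ 0.005, the section is tension-controlled.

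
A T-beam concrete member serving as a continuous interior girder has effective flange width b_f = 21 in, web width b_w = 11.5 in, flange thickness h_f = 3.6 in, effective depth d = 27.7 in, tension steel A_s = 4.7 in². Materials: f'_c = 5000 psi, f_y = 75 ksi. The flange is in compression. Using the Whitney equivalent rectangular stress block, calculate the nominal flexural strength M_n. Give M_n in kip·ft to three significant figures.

M_n ≈ 755 kip·ft

Tension: T = A_s f_y = 4.7 × 75 = 352.5 kips.
Try a within the flange: a = T/(0.85 f'_c b_f) = 352.5/(0.85 × 5 × 21) = 3.950 in.
a = 3.950 > h_f = 3.6 in: the block extends into the web. Split into flange-overhang and web parts.
C_f = 0.85 f'_c (b_f − b_w) h_f = 0.85 × 5 × (21 − 11.5) × 3.6 = 145.4 kips.
Remaining web compression depth: a_w = (T − C_f)/(0.85 f'_c b_w) = (352.5 − 145.4)/(0.85 × 5 × 11.5) = 4.237 in.
M_n = C_f(d − h_f/2) + (T − C_f)(d − a_w/2) = 145.4 × (27.7 − 1.8) + 207.1 × (27.7 − 2.1185) = 3765.9 + 5297.9 = 9063.8 kip·in.
M_n = 9063.8/12 = 755.32 kip·ft.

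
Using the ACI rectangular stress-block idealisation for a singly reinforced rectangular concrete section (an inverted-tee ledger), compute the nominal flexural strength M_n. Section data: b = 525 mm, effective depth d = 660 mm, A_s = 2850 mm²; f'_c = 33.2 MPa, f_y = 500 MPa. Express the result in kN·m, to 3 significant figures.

T = A_s f_y = 2850 × 500 = 1425000 N = 1425 kN.
From C = T: a = T/(0.85 f'_c b) = 1425000/(0.85 × 33.2 × 525) = 96.18 mm.
M_n = T(d − a/2) = 1425 kN × (660 − 48.09) mm = 871.97 kN·m.

M_n ≈ 872 kN·m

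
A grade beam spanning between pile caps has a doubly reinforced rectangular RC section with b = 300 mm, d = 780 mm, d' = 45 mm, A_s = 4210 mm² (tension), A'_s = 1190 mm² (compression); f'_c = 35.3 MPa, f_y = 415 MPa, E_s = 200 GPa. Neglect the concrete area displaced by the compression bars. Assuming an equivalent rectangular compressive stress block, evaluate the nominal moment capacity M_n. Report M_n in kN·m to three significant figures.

Assume both tension and compression steel yield.
Net tension couple steel: A_s − A'_s = 3020 mm².
a = (A_s − A'_s) f_y / (0.85 f'_c b) = 1253300/(0.85 × 35.3 × 300) = 139.23 mm.
c = a/β₁ = 139.23/0.798 = 174.47 mm; ε'_s = 0.003(c − d')/c = 0.0022 ≥ f_y/E_s = 0.0021, so compression steel does yield.
M_n = (A_s − A'_s) f_y (d − a/2) + A'_s f_y (d − d') = [1253300 × (780 − 69.615) + 493850 × (780 − 45)] × 10⁻⁶ = 890.33 + 362.98 = 1253.31 kN·m.

M_n ≈ 1250 kN·m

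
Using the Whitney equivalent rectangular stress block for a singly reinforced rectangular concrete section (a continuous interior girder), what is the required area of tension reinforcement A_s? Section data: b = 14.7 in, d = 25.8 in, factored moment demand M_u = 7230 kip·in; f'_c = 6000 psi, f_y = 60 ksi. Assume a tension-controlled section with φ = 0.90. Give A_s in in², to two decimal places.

A_s ≈ 5.69 in²

M_n = M_u/φ = 7230/0.90 = 8033.33 kip·in.
From M_n = 0.85 f'_c a b (d − a/2):
a = d − √(d² − 2M_n/(0.85 f'_c b)) = 25.8 − √(25.8² − 2 × 8033.33/(0.85 × 6 × 14.7)) = 4.555 in.
A_s = 0.85 f'_c a b / f_y = 0.85 × 6 × 4.555 × 14.7 / 60 = 5.691 in².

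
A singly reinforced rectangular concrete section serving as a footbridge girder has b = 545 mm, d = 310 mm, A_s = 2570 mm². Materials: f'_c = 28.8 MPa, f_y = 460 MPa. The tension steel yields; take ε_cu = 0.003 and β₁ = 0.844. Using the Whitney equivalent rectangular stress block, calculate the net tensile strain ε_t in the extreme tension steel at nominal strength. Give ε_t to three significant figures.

a = A_s f_y/(0.85 f'_c b) = 88.61 mm.
β₁ = 0.844, so c = a/β₁ = 88.61/0.844 = 104.99 mm.
From the linear strain diagram with ε_cu = 0.003: ε_t = 0.003 (d − c)/c = 0.003 × (310 − 104.99)/104.99 = 0.00586.
Since ε_t ≥ 0.005, the section is tension-controlled.

ε_t ≈ 0.00586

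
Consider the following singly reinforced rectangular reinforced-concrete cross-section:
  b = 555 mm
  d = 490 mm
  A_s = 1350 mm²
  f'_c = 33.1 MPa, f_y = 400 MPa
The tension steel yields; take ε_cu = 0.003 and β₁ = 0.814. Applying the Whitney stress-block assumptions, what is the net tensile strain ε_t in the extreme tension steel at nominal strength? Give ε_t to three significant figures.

ε_t ≈ 0.0316

a = A_s f_y/(0.85 f'_c b) = 34.58 mm.
β₁ = 0.814, so c = a/β₁ = 34.58/0.814 = 42.48 mm.
From the linear strain diagram with ε_cu = 0.003: ε_t = 0.003 (d − c)/c = 0.003 × (490 − 42.48)/42.48 = 0.0316.
Since ε_t ≥ 0.005, the section is tension-controlled.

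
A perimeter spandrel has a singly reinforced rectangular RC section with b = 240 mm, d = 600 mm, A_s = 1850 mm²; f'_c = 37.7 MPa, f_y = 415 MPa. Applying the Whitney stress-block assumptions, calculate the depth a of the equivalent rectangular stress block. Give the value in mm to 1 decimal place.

T = A_s f_y = 1850 × 415 = 767750 N = 767.75 kN.
Setting C = 0.85 f'_c a b equal to T: a = 767750/(0.85 × 37.7 × 240) = 99.8 mm.

a ≈ 99.8 mm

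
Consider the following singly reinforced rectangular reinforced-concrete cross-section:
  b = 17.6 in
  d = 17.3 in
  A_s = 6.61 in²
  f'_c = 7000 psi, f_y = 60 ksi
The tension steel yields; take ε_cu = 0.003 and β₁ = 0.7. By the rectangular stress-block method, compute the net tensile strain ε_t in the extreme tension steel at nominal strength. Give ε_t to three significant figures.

a = A_s f_y/(0.85 f'_c b) = 3.787 in.
β₁ = 0.7, so c = a/β₁ = 3.787/0.7 = 5.410 in.
From the linear strain diagram with ε_cu = 0.003: ε_t = 0.003 (d − c)/c = 0.003 × (17.3 − 5.410)/5.410 = 0.00659.
Since ε_t ≥ 0.005, the section is tension-controlled.

ε_t ≈ 0.00659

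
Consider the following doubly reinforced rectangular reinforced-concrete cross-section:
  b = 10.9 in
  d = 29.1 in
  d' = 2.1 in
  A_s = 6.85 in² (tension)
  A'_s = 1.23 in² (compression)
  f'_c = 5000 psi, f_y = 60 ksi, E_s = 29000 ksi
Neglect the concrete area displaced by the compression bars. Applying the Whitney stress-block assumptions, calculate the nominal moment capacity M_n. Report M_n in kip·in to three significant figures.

M_n ≈ 10600 kip·in

Assume both steels yield.
a = (A_s − A'_s) f_y/(0.85 f'_c b) = (6.85 − 1.23) × 60/(0.85 × 5 × 10.9) = 7.279 in.
c = a/β₁ = 7.279/0.8 = 9.099 in; ε'_s = 0.003(c − d')/c = 0.0023 ≥ ε_y = 0.0021, so the compression steel yields.
M_n = (A_s − A'_s) f_y (d − a/2) + A'_s f_y (d − d') = 337.2 × (29.1 − 3.6395) + 73.8 × (29.1 − 2.1) = 8585.3 + 1992.6 = 10577.9 kip·in.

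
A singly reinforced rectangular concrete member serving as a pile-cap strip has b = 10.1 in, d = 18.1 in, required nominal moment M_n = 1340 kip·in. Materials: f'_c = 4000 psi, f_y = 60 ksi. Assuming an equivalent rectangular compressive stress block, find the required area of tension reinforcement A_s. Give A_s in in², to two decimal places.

A_s ≈ 1.32 in²

From M_n = 0.85 f'_c a b (d − a/2):
a = d − √(d² − 2M_n/(0.85 f'_c b)) = 18.1 − √(18.1² − 2 × 1340/(0.85 × 4 × 10.1)) = 2.302 in.
A_s = 0.85 f'_c a b / f_y = 0.85 × 4 × 2.302 × 10.1 / 60 = 1.318 in².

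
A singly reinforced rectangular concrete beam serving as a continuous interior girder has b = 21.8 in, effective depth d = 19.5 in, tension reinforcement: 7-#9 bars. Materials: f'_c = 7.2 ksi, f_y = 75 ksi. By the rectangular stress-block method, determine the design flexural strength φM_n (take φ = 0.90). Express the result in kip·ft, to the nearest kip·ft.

A_s = 7 × 1 = 7 in².
T = A_s f_y = 7 × 75 = 525 kips.
a = T/(0.85 f'_c b) = 525/(0.85 × 7.2 × 21.8) = 3.935 in.
M_n = T(d − a/2) = 525 × (19.5 − 1.9675) = 9204.6 kip·in = 9204.6/12 = 767.05 kip·ft.
φM_n = 0.90 × 767.05 = 690.35 kip·ft.

φM_n ≈ 690 kip·ft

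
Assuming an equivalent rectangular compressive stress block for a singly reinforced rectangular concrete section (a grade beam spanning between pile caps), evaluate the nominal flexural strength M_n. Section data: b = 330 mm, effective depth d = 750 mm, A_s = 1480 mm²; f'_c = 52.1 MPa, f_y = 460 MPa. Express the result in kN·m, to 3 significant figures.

T = A_s f_y = 1480 × 460 = 680800 N = 680.8 kN.
From C = T: a = T/(0.85 f'_c b) = 680800/(0.85 × 52.1 × 330) = 46.59 mm.
M_n = T(d − a/2) = 680.8 kN × (750 − 23.295) mm = 494.74 kN·m.

M_n ≈ 495 kN·m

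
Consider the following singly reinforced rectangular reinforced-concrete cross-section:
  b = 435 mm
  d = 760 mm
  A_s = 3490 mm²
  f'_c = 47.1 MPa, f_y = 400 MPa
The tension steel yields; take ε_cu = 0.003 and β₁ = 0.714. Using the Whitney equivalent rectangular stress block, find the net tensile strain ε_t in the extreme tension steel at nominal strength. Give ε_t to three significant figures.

a = A_s f_y/(0.85 f'_c b) = 80.16 mm.
β₁ = 0.714, so c = a/β₁ = 80.16/0.714 = 112.27 mm.
From the linear strain diagram with ε_cu = 0.003: ε_t = 0.003 (d − c)/c = 0.003 × (760 − 112.27)/112.27 = 0.0173.
Since ε_t ≥ 0.005, the section is tension-controlled.

ε_t ≈ 0.0173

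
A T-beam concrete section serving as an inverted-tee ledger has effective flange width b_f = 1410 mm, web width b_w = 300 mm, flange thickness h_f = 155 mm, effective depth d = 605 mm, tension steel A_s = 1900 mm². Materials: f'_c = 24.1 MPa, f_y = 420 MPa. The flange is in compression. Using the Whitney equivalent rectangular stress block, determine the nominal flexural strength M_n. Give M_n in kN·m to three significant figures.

M_n ≈ 472 kN·m

Tension: T = A_s f_y = 1900 × 420 = 798000 N.
Try a within the flange: a = T/(0.85 f'_c b_f) = 798000/(0.85 × 24.1 × 1410) = 27.63 mm.
Since a = 27.63 ≤ h_f = 155 mm, the stress block lies entirely in the flange; analyse as a rectangular beam of width b_f.
M_n = T(d − a/2) = 798000 × (605 − 13.815) = 471.77 × 10⁶ N·mm.
M_n = 471.77 kN·m.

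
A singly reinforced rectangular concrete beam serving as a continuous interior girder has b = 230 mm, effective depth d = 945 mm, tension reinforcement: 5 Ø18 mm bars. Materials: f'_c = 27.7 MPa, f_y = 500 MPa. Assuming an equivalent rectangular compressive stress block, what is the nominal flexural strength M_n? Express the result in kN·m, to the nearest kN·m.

A_s = 5 × 254 = 1270 mm².
T = A_s f_y = 1270 × 500 = 635000 N = 635 kN.
From C = T: a = T/(0.85 f'_c b) = 635000/(0.85 × 27.7 × 230) = 117.26 mm.
M_n = T(d − a/2) = 635 kN × (945 − 58.63) mm = 562.84 kN·m.

M_n ≈ 563 kN·m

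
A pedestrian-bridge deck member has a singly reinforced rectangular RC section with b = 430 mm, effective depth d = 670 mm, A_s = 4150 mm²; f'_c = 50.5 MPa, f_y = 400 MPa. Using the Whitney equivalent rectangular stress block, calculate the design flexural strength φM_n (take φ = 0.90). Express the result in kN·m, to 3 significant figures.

T = A_s f_y = 4150 × 400 = 1660000 N = 1660 kN.
From C = T: a = T/(0.85 f'_c b) = 1660000/(0.85 × 50.5 × 430) = 89.94 mm.
M_n = T(d − a/2) = 1660 kN × (670 − 44.97) mm = 1037.55 kN·m.
φM_n = 0.90 × 1037.55 = 933.80 kN·m.

φM_n ≈ 934 kN·m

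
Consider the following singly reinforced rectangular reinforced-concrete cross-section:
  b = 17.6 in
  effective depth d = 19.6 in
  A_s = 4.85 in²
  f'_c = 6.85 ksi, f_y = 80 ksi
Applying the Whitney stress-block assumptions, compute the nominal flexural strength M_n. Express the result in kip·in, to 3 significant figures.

T = A_s f_y = 4.85 × 80 = 388 kips.
a = T/(0.85 f'_c b) = 388/(0.85 × 6.85 × 17.6) = 3.786 in.
M_n = T(d − a/2) = 388 × (19.6 − 1.893) = 6870.3 kip·in.

M_n ≈ 6870 kip·in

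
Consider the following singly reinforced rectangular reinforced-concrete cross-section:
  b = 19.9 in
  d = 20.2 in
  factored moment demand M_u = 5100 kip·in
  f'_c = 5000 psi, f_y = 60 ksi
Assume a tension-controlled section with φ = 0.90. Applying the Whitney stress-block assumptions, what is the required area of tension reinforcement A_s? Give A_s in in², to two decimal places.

M_n = M_u/φ = 5100/0.90 = 5666.67 kip·in.
From M_n = 0.85 f'_c a b (d − a/2):
a = d − √(d² − 2M_n/(0.85 f'_c b)) = 20.2 − √(20.2² − 2 × 5666.67/(0.85 × 5 × 19.9)) = 3.646 in.
A_s = 0.85 f'_c a b / f_y = 0.85 × 5 × 3.646 × 19.9 / 60 = 5.139 in².

A_s ≈ 5.14 in²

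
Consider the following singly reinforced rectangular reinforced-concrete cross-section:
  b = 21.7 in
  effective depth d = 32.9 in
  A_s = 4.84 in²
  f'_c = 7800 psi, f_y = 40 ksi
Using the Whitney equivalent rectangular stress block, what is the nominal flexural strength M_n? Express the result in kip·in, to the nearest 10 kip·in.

M_n ≈ 6240 kip·in

T = A_s f_y = 4.84 × 40 = 193.6 kips.
a = T/(0.85 f'_c b) = 193.6/(0.85 × 7.8 × 21.7) = 1.346 in.
M_n = T(d − a/2) = 193.6 × (32.9 − 0.673) = 6239.1 kip·in.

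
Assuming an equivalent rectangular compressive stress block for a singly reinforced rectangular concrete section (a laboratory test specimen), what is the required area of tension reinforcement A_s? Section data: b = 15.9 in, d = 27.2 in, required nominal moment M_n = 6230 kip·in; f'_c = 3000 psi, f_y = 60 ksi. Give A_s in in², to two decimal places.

A_s ≈ 4.33 in²

From M_n = 0.85 f'_c a b (d − a/2):
a = d − √(d² − 2M_n/(0.85 f'_c b)) = 27.2 − √(27.2² − 2 × 6230/(0.85 × 3 × 15.9)) = 6.403 in.
A_s = 0.85 f'_c a b / f_y = 0.85 × 3 × 6.403 × 15.9 / 60 = 4.327 in².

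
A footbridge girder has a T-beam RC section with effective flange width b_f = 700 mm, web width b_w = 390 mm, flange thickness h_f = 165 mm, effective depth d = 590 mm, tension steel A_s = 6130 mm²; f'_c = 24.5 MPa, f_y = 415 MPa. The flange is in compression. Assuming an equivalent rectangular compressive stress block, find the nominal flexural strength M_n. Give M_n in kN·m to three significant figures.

Tension: T = A_s f_y = 6130 × 415 = 2543950 N.
Try a within the flange: a = T/(0.85 f'_c b_f) = 2543950/(0.85 × 24.5 × 700) = 174.51 mm.
a = 174.51 > h_f = 165 mm: the block extends into the web. Split into flange-overhang and web parts.
C_f = 0.85 f'_c (b_f − b_w) h_f = 0.85 × 24.5 × (700 − 390) × 165 = 1065199 N.
Remaining web compression depth: a_w = (T − C_f)/(0.85 f'_c b_w) = (2543950 − 1065199)/(0.85 × 24.5 × 390) = 182.07 mm.
M_n = C_f(d − h_f/2) + (T − C_f)(d − a_w/2) = 1065199 × (590 − 82.5) + 1478751 × (590 − 91.035) = 540.59 + 737.84 = 1278.43 × 10⁶ N·mm.
M_n = 1278.43 kN·m.

M_n ≈ 1280 kN·m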